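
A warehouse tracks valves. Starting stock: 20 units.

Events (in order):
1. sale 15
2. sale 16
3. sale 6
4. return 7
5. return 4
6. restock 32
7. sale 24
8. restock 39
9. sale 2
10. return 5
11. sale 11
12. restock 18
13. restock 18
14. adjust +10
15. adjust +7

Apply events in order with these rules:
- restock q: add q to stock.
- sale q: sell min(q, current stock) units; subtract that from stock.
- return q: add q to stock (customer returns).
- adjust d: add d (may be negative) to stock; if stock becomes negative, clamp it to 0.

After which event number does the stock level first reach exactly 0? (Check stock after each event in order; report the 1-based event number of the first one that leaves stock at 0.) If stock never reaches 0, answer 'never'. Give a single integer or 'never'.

Processing events:
Start: stock = 20
  Event 1 (sale 15): sell min(15,20)=15. stock: 20 - 15 = 5. total_sold = 15
  Event 2 (sale 16): sell min(16,5)=5. stock: 5 - 5 = 0. total_sold = 20
  Event 3 (sale 6): sell min(6,0)=0. stock: 0 - 0 = 0. total_sold = 20
  Event 4 (return 7): 0 + 7 = 7
  Event 5 (return 4): 7 + 4 = 11
  Event 6 (restock 32): 11 + 32 = 43
  Event 7 (sale 24): sell min(24,43)=24. stock: 43 - 24 = 19. total_sold = 44
  Event 8 (restock 39): 19 + 39 = 58
  Event 9 (sale 2): sell min(2,58)=2. stock: 58 - 2 = 56. total_sold = 46
  Event 10 (return 5): 56 + 5 = 61
  Event 11 (sale 11): sell min(11,61)=11. stock: 61 - 11 = 50. total_sold = 57
  Event 12 (restock 18): 50 + 18 = 68
  Event 13 (restock 18): 68 + 18 = 86
  Event 14 (adjust +10): 86 + 10 = 96
  Event 15 (adjust +7): 96 + 7 = 103
Final: stock = 103, total_sold = 57

First zero at event 2.

Answer: 2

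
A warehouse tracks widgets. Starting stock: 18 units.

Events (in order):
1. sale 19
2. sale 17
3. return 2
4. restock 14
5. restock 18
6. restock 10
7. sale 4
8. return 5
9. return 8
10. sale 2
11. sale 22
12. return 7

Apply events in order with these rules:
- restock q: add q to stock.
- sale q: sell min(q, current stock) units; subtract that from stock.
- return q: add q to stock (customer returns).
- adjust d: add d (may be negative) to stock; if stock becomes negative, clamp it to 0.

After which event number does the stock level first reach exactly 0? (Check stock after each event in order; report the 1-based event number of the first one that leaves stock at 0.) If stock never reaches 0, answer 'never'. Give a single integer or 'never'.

Processing events:
Start: stock = 18
  Event 1 (sale 19): sell min(19,18)=18. stock: 18 - 18 = 0. total_sold = 18
  Event 2 (sale 17): sell min(17,0)=0. stock: 0 - 0 = 0. total_sold = 18
  Event 3 (return 2): 0 + 2 = 2
  Event 4 (restock 14): 2 + 14 = 16
  Event 5 (restock 18): 16 + 18 = 34
  Event 6 (restock 10): 34 + 10 = 44
  Event 7 (sale 4): sell min(4,44)=4. stock: 44 - 4 = 40. total_sold = 22
  Event 8 (return 5): 40 + 5 = 45
  Event 9 (return 8): 45 + 8 = 53
  Event 10 (sale 2): sell min(2,53)=2. stock: 53 - 2 = 51. total_sold = 24
  Event 11 (sale 22): sell min(22,51)=22. stock: 51 - 22 = 29. total_sold = 46
  Event 12 (return 7): 29 + 7 = 36
Final: stock = 36, total_sold = 46

First zero at event 1.

Answer: 1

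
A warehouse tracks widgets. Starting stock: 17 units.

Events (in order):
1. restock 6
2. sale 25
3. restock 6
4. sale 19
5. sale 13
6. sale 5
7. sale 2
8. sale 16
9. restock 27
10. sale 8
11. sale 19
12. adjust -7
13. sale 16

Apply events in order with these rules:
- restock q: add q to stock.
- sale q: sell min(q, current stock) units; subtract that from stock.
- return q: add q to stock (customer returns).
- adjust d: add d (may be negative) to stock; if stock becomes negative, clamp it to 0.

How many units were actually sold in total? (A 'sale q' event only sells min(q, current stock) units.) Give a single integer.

Answer: 56

Derivation:
Processing events:
Start: stock = 17
  Event 1 (restock 6): 17 + 6 = 23
  Event 2 (sale 25): sell min(25,23)=23. stock: 23 - 23 = 0. total_sold = 23
  Event 3 (restock 6): 0 + 6 = 6
  Event 4 (sale 19): sell min(19,6)=6. stock: 6 - 6 = 0. total_sold = 29
  Event 5 (sale 13): sell min(13,0)=0. stock: 0 - 0 = 0. total_sold = 29
  Event 6 (sale 5): sell min(5,0)=0. stock: 0 - 0 = 0. total_sold = 29
  Event 7 (sale 2): sell min(2,0)=0. stock: 0 - 0 = 0. total_sold = 29
  Event 8 (sale 16): sell min(16,0)=0. stock: 0 - 0 = 0. total_sold = 29
  Event 9 (restock 27): 0 + 27 = 27
  Event 10 (sale 8): sell min(8,27)=8. stock: 27 - 8 = 19. total_sold = 37
  Event 11 (sale 19): sell min(19,19)=19. stock: 19 - 19 = 0. total_sold = 56
  Event 12 (adjust -7): 0 + -7 = 0 (clamped to 0)
  Event 13 (sale 16): sell min(16,0)=0. stock: 0 - 0 = 0. total_sold = 56
Final: stock = 0, total_sold = 56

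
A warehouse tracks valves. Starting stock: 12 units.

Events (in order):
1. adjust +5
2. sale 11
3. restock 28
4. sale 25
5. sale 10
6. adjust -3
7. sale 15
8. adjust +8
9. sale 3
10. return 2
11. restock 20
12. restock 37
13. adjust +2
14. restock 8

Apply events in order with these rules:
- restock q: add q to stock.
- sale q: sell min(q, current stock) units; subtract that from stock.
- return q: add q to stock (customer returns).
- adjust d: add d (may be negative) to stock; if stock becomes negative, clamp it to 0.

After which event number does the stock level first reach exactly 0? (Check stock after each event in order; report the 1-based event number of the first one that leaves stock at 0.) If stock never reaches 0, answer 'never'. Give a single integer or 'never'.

Answer: 5

Derivation:
Processing events:
Start: stock = 12
  Event 1 (adjust +5): 12 + 5 = 17
  Event 2 (sale 11): sell min(11,17)=11. stock: 17 - 11 = 6. total_sold = 11
  Event 3 (restock 28): 6 + 28 = 34
  Event 4 (sale 25): sell min(25,34)=25. stock: 34 - 25 = 9. total_sold = 36
  Event 5 (sale 10): sell min(10,9)=9. stock: 9 - 9 = 0. total_sold = 45
  Event 6 (adjust -3): 0 + -3 = 0 (clamped to 0)
  Event 7 (sale 15): sell min(15,0)=0. stock: 0 - 0 = 0. total_sold = 45
  Event 8 (adjust +8): 0 + 8 = 8
  Event 9 (sale 3): sell min(3,8)=3. stock: 8 - 3 = 5. total_sold = 48
  Event 10 (return 2): 5 + 2 = 7
  Event 11 (restock 20): 7 + 20 = 27
  Event 12 (restock 37): 27 + 37 = 64
  Event 13 (adjust +2): 64 + 2 = 66
  Event 14 (restock 8): 66 + 8 = 74
Final: stock = 74, total_sold = 48

First zero at event 5.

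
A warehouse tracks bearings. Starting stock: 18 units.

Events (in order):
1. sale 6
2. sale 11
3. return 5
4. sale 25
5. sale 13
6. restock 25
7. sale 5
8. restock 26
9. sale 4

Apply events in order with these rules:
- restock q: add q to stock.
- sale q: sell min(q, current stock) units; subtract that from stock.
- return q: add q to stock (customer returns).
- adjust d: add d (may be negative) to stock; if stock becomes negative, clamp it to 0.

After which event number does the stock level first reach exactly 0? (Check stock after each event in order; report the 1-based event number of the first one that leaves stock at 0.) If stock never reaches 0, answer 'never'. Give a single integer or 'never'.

Processing events:
Start: stock = 18
  Event 1 (sale 6): sell min(6,18)=6. stock: 18 - 6 = 12. total_sold = 6
  Event 2 (sale 11): sell min(11,12)=11. stock: 12 - 11 = 1. total_sold = 17
  Event 3 (return 5): 1 + 5 = 6
  Event 4 (sale 25): sell min(25,6)=6. stock: 6 - 6 = 0. total_sold = 23
  Event 5 (sale 13): sell min(13,0)=0. stock: 0 - 0 = 0. total_sold = 23
  Event 6 (restock 25): 0 + 25 = 25
  Event 7 (sale 5): sell min(5,25)=5. stock: 25 - 5 = 20. total_sold = 28
  Event 8 (restock 26): 20 + 26 = 46
  Event 9 (sale 4): sell min(4,46)=4. stock: 46 - 4 = 42. total_sold = 32
Final: stock = 42, total_sold = 32

First zero at event 4.

Answer: 4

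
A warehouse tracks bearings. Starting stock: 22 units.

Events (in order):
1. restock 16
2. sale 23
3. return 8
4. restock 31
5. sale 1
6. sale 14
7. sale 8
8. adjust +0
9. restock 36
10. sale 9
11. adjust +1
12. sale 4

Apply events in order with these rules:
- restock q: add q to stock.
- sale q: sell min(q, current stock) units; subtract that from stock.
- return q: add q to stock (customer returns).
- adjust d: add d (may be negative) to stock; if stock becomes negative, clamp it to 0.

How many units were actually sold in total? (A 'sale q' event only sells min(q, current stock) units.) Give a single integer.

Answer: 59

Derivation:
Processing events:
Start: stock = 22
  Event 1 (restock 16): 22 + 16 = 38
  Event 2 (sale 23): sell min(23,38)=23. stock: 38 - 23 = 15. total_sold = 23
  Event 3 (return 8): 15 + 8 = 23
  Event 4 (restock 31): 23 + 31 = 54
  Event 5 (sale 1): sell min(1,54)=1. stock: 54 - 1 = 53. total_sold = 24
  Event 6 (sale 14): sell min(14,53)=14. stock: 53 - 14 = 39. total_sold = 38
  Event 7 (sale 8): sell min(8,39)=8. stock: 39 - 8 = 31. total_sold = 46
  Event 8 (adjust +0): 31 + 0 = 31
  Event 9 (restock 36): 31 + 36 = 67
  Event 10 (sale 9): sell min(9,67)=9. stock: 67 - 9 = 58. total_sold = 55
  Event 11 (adjust +1): 58 + 1 = 59
  Event 12 (sale 4): sell min(4,59)=4. stock: 59 - 4 = 55. total_sold = 59
Final: stock = 55, total_sold = 59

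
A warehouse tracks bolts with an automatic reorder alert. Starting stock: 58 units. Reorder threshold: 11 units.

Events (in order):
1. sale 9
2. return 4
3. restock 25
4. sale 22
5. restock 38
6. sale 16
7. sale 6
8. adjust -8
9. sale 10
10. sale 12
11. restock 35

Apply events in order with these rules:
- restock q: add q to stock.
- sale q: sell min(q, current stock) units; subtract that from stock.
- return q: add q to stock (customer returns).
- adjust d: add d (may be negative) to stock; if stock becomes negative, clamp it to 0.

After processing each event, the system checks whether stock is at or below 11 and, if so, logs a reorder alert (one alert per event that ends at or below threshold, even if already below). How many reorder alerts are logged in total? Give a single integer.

Answer: 0

Derivation:
Processing events:
Start: stock = 58
  Event 1 (sale 9): sell min(9,58)=9. stock: 58 - 9 = 49. total_sold = 9
  Event 2 (return 4): 49 + 4 = 53
  Event 3 (restock 25): 53 + 25 = 78
  Event 4 (sale 22): sell min(22,78)=22. stock: 78 - 22 = 56. total_sold = 31
  Event 5 (restock 38): 56 + 38 = 94
  Event 6 (sale 16): sell min(16,94)=16. stock: 94 - 16 = 78. total_sold = 47
  Event 7 (sale 6): sell min(6,78)=6. stock: 78 - 6 = 72. total_sold = 53
  Event 8 (adjust -8): 72 + -8 = 64
  Event 9 (sale 10): sell min(10,64)=10. stock: 64 - 10 = 54. total_sold = 63
  Event 10 (sale 12): sell min(12,54)=12. stock: 54 - 12 = 42. total_sold = 75
  Event 11 (restock 35): 42 + 35 = 77
Final: stock = 77, total_sold = 75

Checking against threshold 11:
  After event 1: stock=49 > 11
  After event 2: stock=53 > 11
  After event 3: stock=78 > 11
  After event 4: stock=56 > 11
  After event 5: stock=94 > 11
  After event 6: stock=78 > 11
  After event 7: stock=72 > 11
  After event 8: stock=64 > 11
  After event 9: stock=54 > 11
  After event 10: stock=42 > 11
  After event 11: stock=77 > 11
Alert events: []. Count = 0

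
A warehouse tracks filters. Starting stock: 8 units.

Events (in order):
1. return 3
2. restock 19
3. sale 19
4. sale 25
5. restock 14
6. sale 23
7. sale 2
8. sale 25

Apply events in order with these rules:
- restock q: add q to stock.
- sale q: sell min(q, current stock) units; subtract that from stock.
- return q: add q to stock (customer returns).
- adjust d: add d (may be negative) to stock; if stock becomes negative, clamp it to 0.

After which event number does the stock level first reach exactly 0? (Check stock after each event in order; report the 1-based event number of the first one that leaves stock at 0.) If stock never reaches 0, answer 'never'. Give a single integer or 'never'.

Answer: 4

Derivation:
Processing events:
Start: stock = 8
  Event 1 (return 3): 8 + 3 = 11
  Event 2 (restock 19): 11 + 19 = 30
  Event 3 (sale 19): sell min(19,30)=19. stock: 30 - 19 = 11. total_sold = 19
  Event 4 (sale 25): sell min(25,11)=11. stock: 11 - 11 = 0. total_sold = 30
  Event 5 (restock 14): 0 + 14 = 14
  Event 6 (sale 23): sell min(23,14)=14. stock: 14 - 14 = 0. total_sold = 44
  Event 7 (sale 2): sell min(2,0)=0. stock: 0 - 0 = 0. total_sold = 44
  Event 8 (sale 25): sell min(25,0)=0. stock: 0 - 0 = 0. total_sold = 44
Final: stock = 0, total_sold = 44

First zero at event 4.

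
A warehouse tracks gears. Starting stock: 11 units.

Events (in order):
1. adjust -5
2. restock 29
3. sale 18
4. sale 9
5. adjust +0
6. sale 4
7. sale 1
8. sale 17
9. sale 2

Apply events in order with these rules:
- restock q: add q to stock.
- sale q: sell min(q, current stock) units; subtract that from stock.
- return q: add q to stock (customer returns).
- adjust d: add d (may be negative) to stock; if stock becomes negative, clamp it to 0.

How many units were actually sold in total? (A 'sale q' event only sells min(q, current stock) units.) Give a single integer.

Processing events:
Start: stock = 11
  Event 1 (adjust -5): 11 + -5 = 6
  Event 2 (restock 29): 6 + 29 = 35
  Event 3 (sale 18): sell min(18,35)=18. stock: 35 - 18 = 17. total_sold = 18
  Event 4 (sale 9): sell min(9,17)=9. stock: 17 - 9 = 8. total_sold = 27
  Event 5 (adjust +0): 8 + 0 = 8
  Event 6 (sale 4): sell min(4,8)=4. stock: 8 - 4 = 4. total_sold = 31
  Event 7 (sale 1): sell min(1,4)=1. stock: 4 - 1 = 3. total_sold = 32
  Event 8 (sale 17): sell min(17,3)=3. stock: 3 - 3 = 0. total_sold = 35
  Event 9 (sale 2): sell min(2,0)=0. stock: 0 - 0 = 0. total_sold = 35
Final: stock = 0, total_sold = 35

Answer: 35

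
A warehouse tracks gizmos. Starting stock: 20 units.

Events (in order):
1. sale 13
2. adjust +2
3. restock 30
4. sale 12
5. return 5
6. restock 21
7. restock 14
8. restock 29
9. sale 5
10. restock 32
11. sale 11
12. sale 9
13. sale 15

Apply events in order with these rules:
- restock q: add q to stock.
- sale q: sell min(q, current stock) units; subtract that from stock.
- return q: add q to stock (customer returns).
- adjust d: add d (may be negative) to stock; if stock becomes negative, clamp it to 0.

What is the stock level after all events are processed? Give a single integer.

Answer: 88

Derivation:
Processing events:
Start: stock = 20
  Event 1 (sale 13): sell min(13,20)=13. stock: 20 - 13 = 7. total_sold = 13
  Event 2 (adjust +2): 7 + 2 = 9
  Event 3 (restock 30): 9 + 30 = 39
  Event 4 (sale 12): sell min(12,39)=12. stock: 39 - 12 = 27. total_sold = 25
  Event 5 (return 5): 27 + 5 = 32
  Event 6 (restock 21): 32 + 21 = 53
  Event 7 (restock 14): 53 + 14 = 67
  Event 8 (restock 29): 67 + 29 = 96
  Event 9 (sale 5): sell min(5,96)=5. stock: 96 - 5 = 91. total_sold = 30
  Event 10 (restock 32): 91 + 32 = 123
  Event 11 (sale 11): sell min(11,123)=11. stock: 123 - 11 = 112. total_sold = 41
  Event 12 (sale 9): sell min(9,112)=9. stock: 112 - 9 = 103. total_sold = 50
  Event 13 (sale 15): sell min(15,103)=15. stock: 103 - 15 = 88. total_sold = 65
Final: stock = 88, total_sold = 65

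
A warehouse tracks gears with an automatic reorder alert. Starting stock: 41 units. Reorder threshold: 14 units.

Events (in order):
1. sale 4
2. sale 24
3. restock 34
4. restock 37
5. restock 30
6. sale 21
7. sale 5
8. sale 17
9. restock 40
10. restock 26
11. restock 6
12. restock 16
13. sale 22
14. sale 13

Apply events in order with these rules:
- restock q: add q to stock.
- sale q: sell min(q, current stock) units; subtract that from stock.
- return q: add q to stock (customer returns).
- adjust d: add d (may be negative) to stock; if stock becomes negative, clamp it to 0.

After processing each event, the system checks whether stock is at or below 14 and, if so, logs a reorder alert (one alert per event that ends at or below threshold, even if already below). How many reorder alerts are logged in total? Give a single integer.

Answer: 1

Derivation:
Processing events:
Start: stock = 41
  Event 1 (sale 4): sell min(4,41)=4. stock: 41 - 4 = 37. total_sold = 4
  Event 2 (sale 24): sell min(24,37)=24. stock: 37 - 24 = 13. total_sold = 28
  Event 3 (restock 34): 13 + 34 = 47
  Event 4 (restock 37): 47 + 37 = 84
  Event 5 (restock 30): 84 + 30 = 114
  Event 6 (sale 21): sell min(21,114)=21. stock: 114 - 21 = 93. total_sold = 49
  Event 7 (sale 5): sell min(5,93)=5. stock: 93 - 5 = 88. total_sold = 54
  Event 8 (sale 17): sell min(17,88)=17. stock: 88 - 17 = 71. total_sold = 71
  Event 9 (restock 40): 71 + 40 = 111
  Event 10 (restock 26): 111 + 26 = 137
  Event 11 (restock 6): 137 + 6 = 143
  Event 12 (restock 16): 143 + 16 = 159
  Event 13 (sale 22): sell min(22,159)=22. stock: 159 - 22 = 137. total_sold = 93
  Event 14 (sale 13): sell min(13,137)=13. stock: 137 - 13 = 124. total_sold = 106
Final: stock = 124, total_sold = 106

Checking against threshold 14:
  After event 1: stock=37 > 14
  After event 2: stock=13 <= 14 -> ALERT
  After event 3: stock=47 > 14
  After event 4: stock=84 > 14
  After event 5: stock=114 > 14
  After event 6: stock=93 > 14
  After event 7: stock=88 > 14
  After event 8: stock=71 > 14
  After event 9: stock=111 > 14
  After event 10: stock=137 > 14
  After event 11: stock=143 > 14
  After event 12: stock=159 > 14
  After event 13: stock=137 > 14
  After event 14: stock=124 > 14
Alert events: [2]. Count = 1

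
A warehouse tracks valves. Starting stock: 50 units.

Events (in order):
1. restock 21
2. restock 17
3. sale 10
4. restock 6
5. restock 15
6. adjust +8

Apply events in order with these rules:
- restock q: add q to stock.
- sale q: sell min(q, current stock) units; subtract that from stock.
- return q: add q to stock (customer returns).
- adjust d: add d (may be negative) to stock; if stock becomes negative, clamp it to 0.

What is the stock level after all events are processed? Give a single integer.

Processing events:
Start: stock = 50
  Event 1 (restock 21): 50 + 21 = 71
  Event 2 (restock 17): 71 + 17 = 88
  Event 3 (sale 10): sell min(10,88)=10. stock: 88 - 10 = 78. total_sold = 10
  Event 4 (restock 6): 78 + 6 = 84
  Event 5 (restock 15): 84 + 15 = 99
  Event 6 (adjust +8): 99 + 8 = 107
Final: stock = 107, total_sold = 10

Answer: 107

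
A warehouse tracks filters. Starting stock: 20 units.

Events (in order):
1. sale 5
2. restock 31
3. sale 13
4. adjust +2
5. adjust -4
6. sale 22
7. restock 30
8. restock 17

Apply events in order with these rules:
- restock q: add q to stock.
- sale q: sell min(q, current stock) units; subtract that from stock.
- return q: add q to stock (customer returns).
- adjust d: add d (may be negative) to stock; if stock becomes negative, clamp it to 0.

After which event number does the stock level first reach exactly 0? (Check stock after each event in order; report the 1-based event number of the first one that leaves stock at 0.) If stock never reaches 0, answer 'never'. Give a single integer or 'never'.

Answer: never

Derivation:
Processing events:
Start: stock = 20
  Event 1 (sale 5): sell min(5,20)=5. stock: 20 - 5 = 15. total_sold = 5
  Event 2 (restock 31): 15 + 31 = 46
  Event 3 (sale 13): sell min(13,46)=13. stock: 46 - 13 = 33. total_sold = 18
  Event 4 (adjust +2): 33 + 2 = 35
  Event 5 (adjust -4): 35 + -4 = 31
  Event 6 (sale 22): sell min(22,31)=22. stock: 31 - 22 = 9. total_sold = 40
  Event 7 (restock 30): 9 + 30 = 39
  Event 8 (restock 17): 39 + 17 = 56
Final: stock = 56, total_sold = 40

Stock never reaches 0.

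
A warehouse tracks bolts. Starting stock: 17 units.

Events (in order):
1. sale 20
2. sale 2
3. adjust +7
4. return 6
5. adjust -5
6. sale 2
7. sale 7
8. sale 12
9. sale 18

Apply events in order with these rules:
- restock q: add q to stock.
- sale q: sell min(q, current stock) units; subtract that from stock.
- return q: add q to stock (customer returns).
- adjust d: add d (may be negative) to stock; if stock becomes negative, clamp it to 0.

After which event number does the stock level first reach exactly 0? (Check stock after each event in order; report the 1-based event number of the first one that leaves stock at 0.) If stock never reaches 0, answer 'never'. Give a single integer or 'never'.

Answer: 1

Derivation:
Processing events:
Start: stock = 17
  Event 1 (sale 20): sell min(20,17)=17. stock: 17 - 17 = 0. total_sold = 17
  Event 2 (sale 2): sell min(2,0)=0. stock: 0 - 0 = 0. total_sold = 17
  Event 3 (adjust +7): 0 + 7 = 7
  Event 4 (return 6): 7 + 6 = 13
  Event 5 (adjust -5): 13 + -5 = 8
  Event 6 (sale 2): sell min(2,8)=2. stock: 8 - 2 = 6. total_sold = 19
  Event 7 (sale 7): sell min(7,6)=6. stock: 6 - 6 = 0. total_sold = 25
  Event 8 (sale 12): sell min(12,0)=0. stock: 0 - 0 = 0. total_sold = 25
  Event 9 (sale 18): sell min(18,0)=0. stock: 0 - 0 = 0. total_sold = 25
Final: stock = 0, total_sold = 25

First zero at event 1.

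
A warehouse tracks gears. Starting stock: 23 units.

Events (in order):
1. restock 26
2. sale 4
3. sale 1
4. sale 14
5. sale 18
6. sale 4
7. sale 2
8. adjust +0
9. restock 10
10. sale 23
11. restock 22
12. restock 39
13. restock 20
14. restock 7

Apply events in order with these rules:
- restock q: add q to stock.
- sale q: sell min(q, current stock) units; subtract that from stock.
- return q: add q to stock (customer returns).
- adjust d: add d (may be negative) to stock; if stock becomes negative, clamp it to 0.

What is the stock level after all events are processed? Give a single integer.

Answer: 88

Derivation:
Processing events:
Start: stock = 23
  Event 1 (restock 26): 23 + 26 = 49
  Event 2 (sale 4): sell min(4,49)=4. stock: 49 - 4 = 45. total_sold = 4
  Event 3 (sale 1): sell min(1,45)=1. stock: 45 - 1 = 44. total_sold = 5
  Event 4 (sale 14): sell min(14,44)=14. stock: 44 - 14 = 30. total_sold = 19
  Event 5 (sale 18): sell min(18,30)=18. stock: 30 - 18 = 12. total_sold = 37
  Event 6 (sale 4): sell min(4,12)=4. stock: 12 - 4 = 8. total_sold = 41
  Event 7 (sale 2): sell min(2,8)=2. stock: 8 - 2 = 6. total_sold = 43
  Event 8 (adjust +0): 6 + 0 = 6
  Event 9 (restock 10): 6 + 10 = 16
  Event 10 (sale 23): sell min(23,16)=16. stock: 16 - 16 = 0. total_sold = 59
  Event 11 (restock 22): 0 + 22 = 22
  Event 12 (restock 39): 22 + 39 = 61
  Event 13 (restock 20): 61 + 20 = 81
  Event 14 (restock 7): 81 + 7 = 88
Final: stock = 88, total_sold = 59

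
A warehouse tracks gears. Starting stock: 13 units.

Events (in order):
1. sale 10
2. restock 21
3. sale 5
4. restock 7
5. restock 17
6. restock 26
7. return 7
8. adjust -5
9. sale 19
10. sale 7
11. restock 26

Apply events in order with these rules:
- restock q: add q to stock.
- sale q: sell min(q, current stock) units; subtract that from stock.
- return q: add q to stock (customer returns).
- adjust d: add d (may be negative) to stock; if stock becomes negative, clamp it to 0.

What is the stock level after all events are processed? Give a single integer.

Processing events:
Start: stock = 13
  Event 1 (sale 10): sell min(10,13)=10. stock: 13 - 10 = 3. total_sold = 10
  Event 2 (restock 21): 3 + 21 = 24
  Event 3 (sale 5): sell min(5,24)=5. stock: 24 - 5 = 19. total_sold = 15
  Event 4 (restock 7): 19 + 7 = 26
  Event 5 (restock 17): 26 + 17 = 43
  Event 6 (restock 26): 43 + 26 = 69
  Event 7 (return 7): 69 + 7 = 76
  Event 8 (adjust -5): 76 + -5 = 71
  Event 9 (sale 19): sell min(19,71)=19. stock: 71 - 19 = 52. total_sold = 34
  Event 10 (sale 7): sell min(7,52)=7. stock: 52 - 7 = 45. total_sold = 41
  Event 11 (restock 26): 45 + 26 = 71
Final: stock = 71, total_sold = 41

Answer: 71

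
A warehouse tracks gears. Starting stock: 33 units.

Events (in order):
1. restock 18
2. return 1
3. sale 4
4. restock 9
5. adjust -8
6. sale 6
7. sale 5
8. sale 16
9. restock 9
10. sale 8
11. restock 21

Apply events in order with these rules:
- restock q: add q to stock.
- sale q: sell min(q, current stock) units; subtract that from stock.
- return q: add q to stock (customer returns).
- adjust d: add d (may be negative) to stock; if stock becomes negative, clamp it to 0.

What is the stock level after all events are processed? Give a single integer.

Processing events:
Start: stock = 33
  Event 1 (restock 18): 33 + 18 = 51
  Event 2 (return 1): 51 + 1 = 52
  Event 3 (sale 4): sell min(4,52)=4. stock: 52 - 4 = 48. total_sold = 4
  Event 4 (restock 9): 48 + 9 = 57
  Event 5 (adjust -8): 57 + -8 = 49
  Event 6 (sale 6): sell min(6,49)=6. stock: 49 - 6 = 43. total_sold = 10
  Event 7 (sale 5): sell min(5,43)=5. stock: 43 - 5 = 38. total_sold = 15
  Event 8 (sale 16): sell min(16,38)=16. stock: 38 - 16 = 22. total_sold = 31
  Event 9 (restock 9): 22 + 9 = 31
  Event 10 (sale 8): sell min(8,31)=8. stock: 31 - 8 = 23. total_sold = 39
  Event 11 (restock 21): 23 + 21 = 44
Final: stock = 44, total_sold = 39

Answer: 44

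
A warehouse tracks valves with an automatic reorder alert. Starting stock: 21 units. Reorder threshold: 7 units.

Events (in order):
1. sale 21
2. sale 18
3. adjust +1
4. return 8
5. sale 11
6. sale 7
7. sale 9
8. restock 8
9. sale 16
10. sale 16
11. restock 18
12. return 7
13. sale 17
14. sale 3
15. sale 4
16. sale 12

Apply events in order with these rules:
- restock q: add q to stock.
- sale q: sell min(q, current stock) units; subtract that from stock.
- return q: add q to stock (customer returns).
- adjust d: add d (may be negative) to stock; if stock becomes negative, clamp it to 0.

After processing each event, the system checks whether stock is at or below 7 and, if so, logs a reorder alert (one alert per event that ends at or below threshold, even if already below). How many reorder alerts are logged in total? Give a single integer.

Answer: 11

Derivation:
Processing events:
Start: stock = 21
  Event 1 (sale 21): sell min(21,21)=21. stock: 21 - 21 = 0. total_sold = 21
  Event 2 (sale 18): sell min(18,0)=0. stock: 0 - 0 = 0. total_sold = 21
  Event 3 (adjust +1): 0 + 1 = 1
  Event 4 (return 8): 1 + 8 = 9
  Event 5 (sale 11): sell min(11,9)=9. stock: 9 - 9 = 0. total_sold = 30
  Event 6 (sale 7): sell min(7,0)=0. stock: 0 - 0 = 0. total_sold = 30
  Event 7 (sale 9): sell min(9,0)=0. stock: 0 - 0 = 0. total_sold = 30
  Event 8 (restock 8): 0 + 8 = 8
  Event 9 (sale 16): sell min(16,8)=8. stock: 8 - 8 = 0. total_sold = 38
  Event 10 (sale 16): sell min(16,0)=0. stock: 0 - 0 = 0. total_sold = 38
  Event 11 (restock 18): 0 + 18 = 18
  Event 12 (return 7): 18 + 7 = 25
  Event 13 (sale 17): sell min(17,25)=17. stock: 25 - 17 = 8. total_sold = 55
  Event 14 (sale 3): sell min(3,8)=3. stock: 8 - 3 = 5. total_sold = 58
  Event 15 (sale 4): sell min(4,5)=4. stock: 5 - 4 = 1. total_sold = 62
  Event 16 (sale 12): sell min(12,1)=1. stock: 1 - 1 = 0. total_sold = 63
Final: stock = 0, total_sold = 63

Checking against threshold 7:
  After event 1: stock=0 <= 7 -> ALERT
  After event 2: stock=0 <= 7 -> ALERT
  After event 3: stock=1 <= 7 -> ALERT
  After event 4: stock=9 > 7
  After event 5: stock=0 <= 7 -> ALERT
  After event 6: stock=0 <= 7 -> ALERT
  After event 7: stock=0 <= 7 -> ALERT
  After event 8: stock=8 > 7
  After event 9: stock=0 <= 7 -> ALERT
  After event 10: stock=0 <= 7 -> ALERT
  After event 11: stock=18 > 7
  After event 12: stock=25 > 7
  After event 13: stock=8 > 7
  After event 14: stock=5 <= 7 -> ALERT
  After event 15: stock=1 <= 7 -> ALERT
  After event 16: stock=0 <= 7 -> ALERT
Alert events: [1, 2, 3, 5, 6, 7, 9, 10, 14, 15, 16]. Count = 11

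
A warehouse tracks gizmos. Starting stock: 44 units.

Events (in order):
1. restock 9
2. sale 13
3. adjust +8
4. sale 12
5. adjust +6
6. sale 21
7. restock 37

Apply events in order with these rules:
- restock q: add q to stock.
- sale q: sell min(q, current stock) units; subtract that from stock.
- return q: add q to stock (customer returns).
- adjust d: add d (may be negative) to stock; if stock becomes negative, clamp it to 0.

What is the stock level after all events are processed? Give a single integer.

Processing events:
Start: stock = 44
  Event 1 (restock 9): 44 + 9 = 53
  Event 2 (sale 13): sell min(13,53)=13. stock: 53 - 13 = 40. total_sold = 13
  Event 3 (adjust +8): 40 + 8 = 48
  Event 4 (sale 12): sell min(12,48)=12. stock: 48 - 12 = 36. total_sold = 25
  Event 5 (adjust +6): 36 + 6 = 42
  Event 6 (sale 21): sell min(21,42)=21. stock: 42 - 21 = 21. total_sold = 46
  Event 7 (restock 37): 21 + 37 = 58
Final: stock = 58, total_sold = 46

Answer: 58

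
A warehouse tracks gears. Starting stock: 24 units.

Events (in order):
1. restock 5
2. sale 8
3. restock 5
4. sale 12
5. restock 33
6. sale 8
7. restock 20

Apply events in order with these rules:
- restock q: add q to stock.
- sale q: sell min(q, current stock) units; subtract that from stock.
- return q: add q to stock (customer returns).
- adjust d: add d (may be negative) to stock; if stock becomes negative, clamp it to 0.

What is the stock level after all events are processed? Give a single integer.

Processing events:
Start: stock = 24
  Event 1 (restock 5): 24 + 5 = 29
  Event 2 (sale 8): sell min(8,29)=8. stock: 29 - 8 = 21. total_sold = 8
  Event 3 (restock 5): 21 + 5 = 26
  Event 4 (sale 12): sell min(12,26)=12. stock: 26 - 12 = 14. total_sold = 20
  Event 5 (restock 33): 14 + 33 = 47
  Event 6 (sale 8): sell min(8,47)=8. stock: 47 - 8 = 39. total_sold = 28
  Event 7 (restock 20): 39 + 20 = 59
Final: stock = 59, total_sold = 28

Answer: 59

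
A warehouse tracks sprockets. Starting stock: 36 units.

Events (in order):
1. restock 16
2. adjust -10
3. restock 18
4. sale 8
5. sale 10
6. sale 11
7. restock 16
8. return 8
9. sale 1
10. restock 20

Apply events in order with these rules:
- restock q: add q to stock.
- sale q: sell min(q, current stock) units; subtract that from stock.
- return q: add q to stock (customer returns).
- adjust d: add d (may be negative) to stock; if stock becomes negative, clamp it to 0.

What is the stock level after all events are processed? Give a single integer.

Answer: 74

Derivation:
Processing events:
Start: stock = 36
  Event 1 (restock 16): 36 + 16 = 52
  Event 2 (adjust -10): 52 + -10 = 42
  Event 3 (restock 18): 42 + 18 = 60
  Event 4 (sale 8): sell min(8,60)=8. stock: 60 - 8 = 52. total_sold = 8
  Event 5 (sale 10): sell min(10,52)=10. stock: 52 - 10 = 42. total_sold = 18
  Event 6 (sale 11): sell min(11,42)=11. stock: 42 - 11 = 31. total_sold = 29
  Event 7 (restock 16): 31 + 16 = 47
  Event 8 (return 8): 47 + 8 = 55
  Event 9 (sale 1): sell min(1,55)=1. stock: 55 - 1 = 54. total_sold = 30
  Event 10 (restock 20): 54 + 20 = 74
Final: stock = 74, total_sold = 30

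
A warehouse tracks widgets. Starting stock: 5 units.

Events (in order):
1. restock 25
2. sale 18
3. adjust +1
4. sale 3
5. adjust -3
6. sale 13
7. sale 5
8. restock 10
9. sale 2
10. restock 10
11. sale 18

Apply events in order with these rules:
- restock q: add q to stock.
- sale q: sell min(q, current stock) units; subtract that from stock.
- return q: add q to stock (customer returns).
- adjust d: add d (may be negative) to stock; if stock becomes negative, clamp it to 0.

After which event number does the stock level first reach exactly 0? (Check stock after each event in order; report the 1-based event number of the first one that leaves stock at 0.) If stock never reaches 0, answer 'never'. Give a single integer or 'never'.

Processing events:
Start: stock = 5
  Event 1 (restock 25): 5 + 25 = 30
  Event 2 (sale 18): sell min(18,30)=18. stock: 30 - 18 = 12. total_sold = 18
  Event 3 (adjust +1): 12 + 1 = 13
  Event 4 (sale 3): sell min(3,13)=3. stock: 13 - 3 = 10. total_sold = 21
  Event 5 (adjust -3): 10 + -3 = 7
  Event 6 (sale 13): sell min(13,7)=7. stock: 7 - 7 = 0. total_sold = 28
  Event 7 (sale 5): sell min(5,0)=0. stock: 0 - 0 = 0. total_sold = 28
  Event 8 (restock 10): 0 + 10 = 10
  Event 9 (sale 2): sell min(2,10)=2. stock: 10 - 2 = 8. total_sold = 30
  Event 10 (restock 10): 8 + 10 = 18
  Event 11 (sale 18): sell min(18,18)=18. stock: 18 - 18 = 0. total_sold = 48
Final: stock = 0, total_sold = 48

First zero at event 6.

Answer: 6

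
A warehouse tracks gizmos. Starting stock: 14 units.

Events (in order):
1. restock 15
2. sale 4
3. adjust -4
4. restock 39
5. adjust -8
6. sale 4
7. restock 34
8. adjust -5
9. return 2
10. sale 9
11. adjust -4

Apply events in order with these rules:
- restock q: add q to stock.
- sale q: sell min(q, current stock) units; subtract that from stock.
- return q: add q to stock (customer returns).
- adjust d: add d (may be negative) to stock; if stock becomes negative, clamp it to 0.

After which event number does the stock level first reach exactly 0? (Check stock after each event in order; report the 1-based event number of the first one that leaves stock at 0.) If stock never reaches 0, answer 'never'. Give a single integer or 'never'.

Processing events:
Start: stock = 14
  Event 1 (restock 15): 14 + 15 = 29
  Event 2 (sale 4): sell min(4,29)=4. stock: 29 - 4 = 25. total_sold = 4
  Event 3 (adjust -4): 25 + -4 = 21
  Event 4 (restock 39): 21 + 39 = 60
  Event 5 (adjust -8): 60 + -8 = 52
  Event 6 (sale 4): sell min(4,52)=4. stock: 52 - 4 = 48. total_sold = 8
  Event 7 (restock 34): 48 + 34 = 82
  Event 8 (adjust -5): 82 + -5 = 77
  Event 9 (return 2): 77 + 2 = 79
  Event 10 (sale 9): sell min(9,79)=9. stock: 79 - 9 = 70. total_sold = 17
  Event 11 (adjust -4): 70 + -4 = 66
Final: stock = 66, total_sold = 17

Stock never reaches 0.

Answer: never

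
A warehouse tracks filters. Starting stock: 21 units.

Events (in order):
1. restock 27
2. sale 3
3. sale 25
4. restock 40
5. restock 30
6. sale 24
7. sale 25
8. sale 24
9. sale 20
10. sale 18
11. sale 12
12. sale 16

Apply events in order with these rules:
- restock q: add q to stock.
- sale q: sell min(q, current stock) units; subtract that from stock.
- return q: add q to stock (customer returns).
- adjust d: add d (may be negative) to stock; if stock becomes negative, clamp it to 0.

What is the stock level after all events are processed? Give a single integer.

Answer: 0

Derivation:
Processing events:
Start: stock = 21
  Event 1 (restock 27): 21 + 27 = 48
  Event 2 (sale 3): sell min(3,48)=3. stock: 48 - 3 = 45. total_sold = 3
  Event 3 (sale 25): sell min(25,45)=25. stock: 45 - 25 = 20. total_sold = 28
  Event 4 (restock 40): 20 + 40 = 60
  Event 5 (restock 30): 60 + 30 = 90
  Event 6 (sale 24): sell min(24,90)=24. stock: 90 - 24 = 66. total_sold = 52
  Event 7 (sale 25): sell min(25,66)=25. stock: 66 - 25 = 41. total_sold = 77
  Event 8 (sale 24): sell min(24,41)=24. stock: 41 - 24 = 17. total_sold = 101
  Event 9 (sale 20): sell min(20,17)=17. stock: 17 - 17 = 0. total_sold = 118
  Event 10 (sale 18): sell min(18,0)=0. stock: 0 - 0 = 0. total_sold = 118
  Event 11 (sale 12): sell min(12,0)=0. stock: 0 - 0 = 0. total_sold = 118
  Event 12 (sale 16): sell min(16,0)=0. stock: 0 - 0 = 0. total_sold = 118
Final: stock = 0, total_sold = 118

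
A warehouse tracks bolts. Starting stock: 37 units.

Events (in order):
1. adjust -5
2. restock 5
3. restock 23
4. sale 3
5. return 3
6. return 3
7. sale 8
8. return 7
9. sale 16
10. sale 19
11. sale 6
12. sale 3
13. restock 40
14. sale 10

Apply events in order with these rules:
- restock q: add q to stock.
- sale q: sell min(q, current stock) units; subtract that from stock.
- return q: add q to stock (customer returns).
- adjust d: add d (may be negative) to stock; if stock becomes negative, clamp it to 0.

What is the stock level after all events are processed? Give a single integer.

Processing events:
Start: stock = 37
  Event 1 (adjust -5): 37 + -5 = 32
  Event 2 (restock 5): 32 + 5 = 37
  Event 3 (restock 23): 37 + 23 = 60
  Event 4 (sale 3): sell min(3,60)=3. stock: 60 - 3 = 57. total_sold = 3
  Event 5 (return 3): 57 + 3 = 60
  Event 6 (return 3): 60 + 3 = 63
  Event 7 (sale 8): sell min(8,63)=8. stock: 63 - 8 = 55. total_sold = 11
  Event 8 (return 7): 55 + 7 = 62
  Event 9 (sale 16): sell min(16,62)=16. stock: 62 - 16 = 46. total_sold = 27
  Event 10 (sale 19): sell min(19,46)=19. stock: 46 - 19 = 27. total_sold = 46
  Event 11 (sale 6): sell min(6,27)=6. stock: 27 - 6 = 21. total_sold = 52
  Event 12 (sale 3): sell min(3,21)=3. stock: 21 - 3 = 18. total_sold = 55
  Event 13 (restock 40): 18 + 40 = 58
  Event 14 (sale 10): sell min(10,58)=10. stock: 58 - 10 = 48. total_sold = 65
Final: stock = 48, total_sold = 65

Answer: 48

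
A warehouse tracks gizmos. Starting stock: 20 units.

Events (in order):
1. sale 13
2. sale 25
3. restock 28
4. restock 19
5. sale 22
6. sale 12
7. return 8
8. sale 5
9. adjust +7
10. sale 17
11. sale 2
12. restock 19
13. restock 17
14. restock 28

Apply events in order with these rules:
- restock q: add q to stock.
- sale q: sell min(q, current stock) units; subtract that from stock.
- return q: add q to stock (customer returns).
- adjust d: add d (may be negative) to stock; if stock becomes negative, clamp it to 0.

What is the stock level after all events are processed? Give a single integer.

Processing events:
Start: stock = 20
  Event 1 (sale 13): sell min(13,20)=13. stock: 20 - 13 = 7. total_sold = 13
  Event 2 (sale 25): sell min(25,7)=7. stock: 7 - 7 = 0. total_sold = 20
  Event 3 (restock 28): 0 + 28 = 28
  Event 4 (restock 19): 28 + 19 = 47
  Event 5 (sale 22): sell min(22,47)=22. stock: 47 - 22 = 25. total_sold = 42
  Event 6 (sale 12): sell min(12,25)=12. stock: 25 - 12 = 13. total_sold = 54
  Event 7 (return 8): 13 + 8 = 21
  Event 8 (sale 5): sell min(5,21)=5. stock: 21 - 5 = 16. total_sold = 59
  Event 9 (adjust +7): 16 + 7 = 23
  Event 10 (sale 17): sell min(17,23)=17. stock: 23 - 17 = 6. total_sold = 76
  Event 11 (sale 2): sell min(2,6)=2. stock: 6 - 2 = 4. total_sold = 78
  Event 12 (restock 19): 4 + 19 = 23
  Event 13 (restock 17): 23 + 17 = 40
  Event 14 (restock 28): 40 + 28 = 68
Final: stock = 68, total_sold = 78

Answer: 68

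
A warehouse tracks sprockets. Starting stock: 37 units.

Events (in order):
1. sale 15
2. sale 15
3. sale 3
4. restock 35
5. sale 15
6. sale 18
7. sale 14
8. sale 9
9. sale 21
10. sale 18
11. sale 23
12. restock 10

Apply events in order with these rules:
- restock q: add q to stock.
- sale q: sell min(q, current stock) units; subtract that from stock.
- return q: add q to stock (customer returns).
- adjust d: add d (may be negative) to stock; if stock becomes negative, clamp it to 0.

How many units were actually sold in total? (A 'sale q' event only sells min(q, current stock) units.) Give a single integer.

Processing events:
Start: stock = 37
  Event 1 (sale 15): sell min(15,37)=15. stock: 37 - 15 = 22. total_sold = 15
  Event 2 (sale 15): sell min(15,22)=15. stock: 22 - 15 = 7. total_sold = 30
  Event 3 (sale 3): sell min(3,7)=3. stock: 7 - 3 = 4. total_sold = 33
  Event 4 (restock 35): 4 + 35 = 39
  Event 5 (sale 15): sell min(15,39)=15. stock: 39 - 15 = 24. total_sold = 48
  Event 6 (sale 18): sell min(18,24)=18. stock: 24 - 18 = 6. total_sold = 66
  Event 7 (sale 14): sell min(14,6)=6. stock: 6 - 6 = 0. total_sold = 72
  Event 8 (sale 9): sell min(9,0)=0. stock: 0 - 0 = 0. total_sold = 72
  Event 9 (sale 21): sell min(21,0)=0. stock: 0 - 0 = 0. total_sold = 72
  Event 10 (sale 18): sell min(18,0)=0. stock: 0 - 0 = 0. total_sold = 72
  Event 11 (sale 23): sell min(23,0)=0. stock: 0 - 0 = 0. total_sold = 72
  Event 12 (restock 10): 0 + 10 = 10
Final: stock = 10, total_sold = 72

Answer: 72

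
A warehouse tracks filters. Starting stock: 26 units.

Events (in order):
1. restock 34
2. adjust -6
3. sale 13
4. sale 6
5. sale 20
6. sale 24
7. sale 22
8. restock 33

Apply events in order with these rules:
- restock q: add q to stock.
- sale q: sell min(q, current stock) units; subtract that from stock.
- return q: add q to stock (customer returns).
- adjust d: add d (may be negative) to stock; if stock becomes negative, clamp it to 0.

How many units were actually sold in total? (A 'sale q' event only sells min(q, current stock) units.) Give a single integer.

Processing events:
Start: stock = 26
  Event 1 (restock 34): 26 + 34 = 60
  Event 2 (adjust -6): 60 + -6 = 54
  Event 3 (sale 13): sell min(13,54)=13. stock: 54 - 13 = 41. total_sold = 13
  Event 4 (sale 6): sell min(6,41)=6. stock: 41 - 6 = 35. total_sold = 19
  Event 5 (sale 20): sell min(20,35)=20. stock: 35 - 20 = 15. total_sold = 39
  Event 6 (sale 24): sell min(24,15)=15. stock: 15 - 15 = 0. total_sold = 54
  Event 7 (sale 22): sell min(22,0)=0. stock: 0 - 0 = 0. total_sold = 54
  Event 8 (restock 33): 0 + 33 = 33
Final: stock = 33, total_sold = 54

Answer: 54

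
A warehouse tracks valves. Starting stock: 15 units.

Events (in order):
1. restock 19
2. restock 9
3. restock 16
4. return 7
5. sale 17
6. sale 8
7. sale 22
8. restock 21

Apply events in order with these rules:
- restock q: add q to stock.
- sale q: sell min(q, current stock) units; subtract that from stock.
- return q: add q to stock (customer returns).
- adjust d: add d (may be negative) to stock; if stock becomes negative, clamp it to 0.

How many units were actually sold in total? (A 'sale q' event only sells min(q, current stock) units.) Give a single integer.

Answer: 47

Derivation:
Processing events:
Start: stock = 15
  Event 1 (restock 19): 15 + 19 = 34
  Event 2 (restock 9): 34 + 9 = 43
  Event 3 (restock 16): 43 + 16 = 59
  Event 4 (return 7): 59 + 7 = 66
  Event 5 (sale 17): sell min(17,66)=17. stock: 66 - 17 = 49. total_sold = 17
  Event 6 (sale 8): sell min(8,49)=8. stock: 49 - 8 = 41. total_sold = 25
  Event 7 (sale 22): sell min(22,41)=22. stock: 41 - 22 = 19. total_sold = 47
  Event 8 (restock 21): 19 + 21 = 40
Final: stock = 40, total_sold = 47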